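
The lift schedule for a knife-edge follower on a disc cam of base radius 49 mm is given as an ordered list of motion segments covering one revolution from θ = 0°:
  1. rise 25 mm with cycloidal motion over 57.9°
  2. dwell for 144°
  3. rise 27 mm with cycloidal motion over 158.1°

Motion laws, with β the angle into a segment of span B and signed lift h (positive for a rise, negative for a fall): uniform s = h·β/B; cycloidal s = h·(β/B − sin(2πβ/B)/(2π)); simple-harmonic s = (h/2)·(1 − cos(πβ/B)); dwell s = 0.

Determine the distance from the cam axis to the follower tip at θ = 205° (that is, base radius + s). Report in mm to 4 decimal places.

seg 1 [0°–57.9°] cycloidal, h=25: full span → s += 25 → s = 25.0000
seg 2 [57.9°–201.9°] dwell: s stays 25.0000
seg 3 [201.9°–360°] cycloidal, h=27: θ=205° here. β=3.1, B=158.1. 27·(0.0196 − sin(2π·0.0196)/(2π)) = 0.0013 → s = 25.0013
radial distance = base radius + s = 49 + 25.0013 = 74.0013

74.0013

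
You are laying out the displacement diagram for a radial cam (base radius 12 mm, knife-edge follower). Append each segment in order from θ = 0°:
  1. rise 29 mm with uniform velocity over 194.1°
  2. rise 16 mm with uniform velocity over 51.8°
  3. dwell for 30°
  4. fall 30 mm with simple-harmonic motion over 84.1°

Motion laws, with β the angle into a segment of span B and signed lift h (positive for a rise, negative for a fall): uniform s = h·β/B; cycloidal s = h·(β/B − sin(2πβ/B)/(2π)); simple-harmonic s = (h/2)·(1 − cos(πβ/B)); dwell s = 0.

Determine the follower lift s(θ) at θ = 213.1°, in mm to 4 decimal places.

seg 1 [0°–194.1°] uniform, h=29: full span → s += 29 → s = 29.0000
seg 2 [194.1°–245.9°] uniform, h=16: θ=213.1° here. β=19, B=51.8. 16·19/51.8 = 5.8687 → s = 34.8687

34.8687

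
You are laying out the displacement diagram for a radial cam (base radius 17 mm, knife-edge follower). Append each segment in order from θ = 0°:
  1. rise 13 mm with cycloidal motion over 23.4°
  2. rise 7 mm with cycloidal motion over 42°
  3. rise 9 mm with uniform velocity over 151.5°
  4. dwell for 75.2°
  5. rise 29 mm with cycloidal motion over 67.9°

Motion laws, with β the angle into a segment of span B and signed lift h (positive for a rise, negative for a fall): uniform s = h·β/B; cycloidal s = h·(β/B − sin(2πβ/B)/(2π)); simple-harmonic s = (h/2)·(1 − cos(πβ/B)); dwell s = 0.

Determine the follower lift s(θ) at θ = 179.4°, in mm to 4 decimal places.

seg 1 [0°–23.4°] cycloidal, h=13: full span → s += 13 → s = 13.0000
seg 2 [23.4°–65.4°] cycloidal, h=7: full span → s += 7 → s = 20.0000
seg 3 [65.4°–216.9°] uniform, h=9: θ=179.4° here. β=114, B=151.5. 9·114/151.5 = 6.7723 → s = 26.7723

26.7723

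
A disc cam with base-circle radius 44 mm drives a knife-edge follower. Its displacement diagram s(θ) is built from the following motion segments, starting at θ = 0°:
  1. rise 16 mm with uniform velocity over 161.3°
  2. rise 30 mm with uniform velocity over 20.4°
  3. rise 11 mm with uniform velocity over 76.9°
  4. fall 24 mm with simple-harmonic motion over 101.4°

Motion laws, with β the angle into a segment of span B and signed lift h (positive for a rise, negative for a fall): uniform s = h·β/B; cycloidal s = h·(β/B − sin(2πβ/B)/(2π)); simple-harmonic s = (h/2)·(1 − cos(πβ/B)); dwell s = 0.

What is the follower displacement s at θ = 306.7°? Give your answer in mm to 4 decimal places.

seg 1 [0°–161.3°] uniform, h=16: full span → s += 16 → s = 16.0000
seg 2 [161.3°–181.7°] uniform, h=30: full span → s += 30 → s = 46.0000
seg 3 [181.7°–258.6°] uniform, h=11: full span → s += 11 → s = 57.0000
seg 4 [258.6°–360°] simple-harmonic, h=-24: θ=306.7° here. β=48.1, B=101.4. -24/2·(1 − cos(π·0.4744)) = -11.0344 → s = 45.9656

45.9656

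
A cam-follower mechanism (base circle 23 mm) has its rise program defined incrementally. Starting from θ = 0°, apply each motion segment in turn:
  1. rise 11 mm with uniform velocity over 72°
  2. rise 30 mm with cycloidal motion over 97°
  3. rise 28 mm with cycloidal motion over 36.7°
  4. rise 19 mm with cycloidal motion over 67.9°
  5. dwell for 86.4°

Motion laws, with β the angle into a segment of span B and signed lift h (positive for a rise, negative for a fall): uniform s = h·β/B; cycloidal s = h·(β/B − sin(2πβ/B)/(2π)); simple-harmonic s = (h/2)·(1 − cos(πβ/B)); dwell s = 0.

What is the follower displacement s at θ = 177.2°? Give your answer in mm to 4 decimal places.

seg 1 [0°–72°] uniform, h=11: full span → s += 11 → s = 11.0000
seg 2 [72°–169°] cycloidal, h=30: full span → s += 30 → s = 41.0000
seg 3 [169°–205.7°] cycloidal, h=28: θ=177.2° here. β=8.2, B=36.7. 28·(0.2234 − sin(2π·0.2234)/(2π)) = 1.8617 → s = 42.8617

42.8617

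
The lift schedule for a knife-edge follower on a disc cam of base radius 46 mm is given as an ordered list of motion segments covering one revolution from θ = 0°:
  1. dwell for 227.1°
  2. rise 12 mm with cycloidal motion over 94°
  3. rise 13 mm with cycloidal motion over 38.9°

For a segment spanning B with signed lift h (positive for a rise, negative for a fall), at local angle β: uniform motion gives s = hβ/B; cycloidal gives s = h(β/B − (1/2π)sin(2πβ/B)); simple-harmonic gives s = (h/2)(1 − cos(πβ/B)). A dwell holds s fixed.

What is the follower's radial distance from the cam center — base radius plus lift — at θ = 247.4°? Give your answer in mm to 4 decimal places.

seg 1 [0°–227.1°] dwell: s stays 0.0000
seg 2 [227.1°–321.1°] cycloidal, h=12: θ=247.4° here. β=20.3, B=94. 12·(0.2160 − sin(2π·0.2160)/(2π)) = 0.7252 → s = 0.7252
radial distance = base radius + s = 46 + 0.7252 = 46.7252

46.7252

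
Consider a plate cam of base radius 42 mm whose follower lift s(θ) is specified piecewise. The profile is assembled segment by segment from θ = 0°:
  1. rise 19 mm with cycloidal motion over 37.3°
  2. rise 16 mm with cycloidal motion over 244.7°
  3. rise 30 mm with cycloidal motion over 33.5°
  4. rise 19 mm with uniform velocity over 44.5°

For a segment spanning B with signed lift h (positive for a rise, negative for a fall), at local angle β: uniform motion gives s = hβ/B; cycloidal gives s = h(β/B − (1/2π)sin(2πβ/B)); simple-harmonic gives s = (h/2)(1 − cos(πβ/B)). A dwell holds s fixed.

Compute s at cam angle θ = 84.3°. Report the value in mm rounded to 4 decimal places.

seg 1 [0°–37.3°] cycloidal, h=19: full span → s += 19 → s = 19.0000
seg 2 [37.3°–282°] cycloidal, h=16: θ=84.3° here. β=47, B=244.7. 16·(0.1921 − sin(2π·0.1921)/(2π)) = 0.6935 → s = 19.6935

19.6935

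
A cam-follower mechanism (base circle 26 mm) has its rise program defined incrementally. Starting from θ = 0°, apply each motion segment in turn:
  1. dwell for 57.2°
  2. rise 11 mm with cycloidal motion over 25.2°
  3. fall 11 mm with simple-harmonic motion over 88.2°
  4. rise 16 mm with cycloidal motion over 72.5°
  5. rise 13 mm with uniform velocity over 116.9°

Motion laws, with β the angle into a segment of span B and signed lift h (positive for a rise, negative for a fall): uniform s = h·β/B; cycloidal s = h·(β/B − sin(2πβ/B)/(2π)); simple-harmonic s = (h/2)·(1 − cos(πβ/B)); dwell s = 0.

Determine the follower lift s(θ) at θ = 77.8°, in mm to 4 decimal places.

seg 1 [0°–57.2°] dwell: s stays 0.0000
seg 2 [57.2°–82.4°] cycloidal, h=11: θ=77.8° here. β=20.6, B=25.2. 11·(0.8175 − sin(2π·0.8175)/(2π)) = 10.5878 → s = 10.5878

10.5878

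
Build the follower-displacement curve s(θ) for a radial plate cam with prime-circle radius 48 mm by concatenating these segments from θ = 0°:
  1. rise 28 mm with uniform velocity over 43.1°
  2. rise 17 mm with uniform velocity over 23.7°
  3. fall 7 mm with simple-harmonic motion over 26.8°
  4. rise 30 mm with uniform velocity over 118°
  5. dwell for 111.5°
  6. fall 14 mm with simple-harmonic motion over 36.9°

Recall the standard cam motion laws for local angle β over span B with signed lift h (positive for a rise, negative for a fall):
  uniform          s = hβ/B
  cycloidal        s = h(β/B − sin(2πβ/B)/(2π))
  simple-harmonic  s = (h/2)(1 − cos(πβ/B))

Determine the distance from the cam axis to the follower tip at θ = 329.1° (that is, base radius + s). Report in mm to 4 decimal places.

seg 1 [0°–43.1°] uniform, h=28: full span → s += 28 → s = 28.0000
seg 2 [43.1°–66.8°] uniform, h=17: full span → s += 17 → s = 45.0000
seg 3 [66.8°–93.6°] simple-harmonic, h=-7: full span → s += -7 → s = 38.0000
seg 4 [93.6°–211.6°] uniform, h=30: full span → s += 30 → s = 68.0000
seg 5 [211.6°–323.1°] dwell: s stays 68.0000
seg 6 [323.1°–360°] simple-harmonic, h=-14: θ=329.1° here. β=6, B=36.9. -14/2·(1 − cos(π·0.1626)) = -0.8936 → s = 67.1064
radial distance = base radius + s = 48 + 67.1064 = 115.1064

115.1064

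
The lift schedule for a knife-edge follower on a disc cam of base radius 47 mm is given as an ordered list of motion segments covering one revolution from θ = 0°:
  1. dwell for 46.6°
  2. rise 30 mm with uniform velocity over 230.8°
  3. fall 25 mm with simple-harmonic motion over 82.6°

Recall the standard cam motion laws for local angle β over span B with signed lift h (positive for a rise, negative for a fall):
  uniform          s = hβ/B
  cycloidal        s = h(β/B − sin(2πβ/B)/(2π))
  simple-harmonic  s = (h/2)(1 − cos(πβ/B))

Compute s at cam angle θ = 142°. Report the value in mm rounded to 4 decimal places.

seg 1 [0°–46.6°] dwell: s stays 0.0000
seg 2 [46.6°–277.4°] uniform, h=30: θ=142° here. β=95.4, B=230.8. 30·95.4/230.8 = 12.4003 → s = 12.4003

12.4003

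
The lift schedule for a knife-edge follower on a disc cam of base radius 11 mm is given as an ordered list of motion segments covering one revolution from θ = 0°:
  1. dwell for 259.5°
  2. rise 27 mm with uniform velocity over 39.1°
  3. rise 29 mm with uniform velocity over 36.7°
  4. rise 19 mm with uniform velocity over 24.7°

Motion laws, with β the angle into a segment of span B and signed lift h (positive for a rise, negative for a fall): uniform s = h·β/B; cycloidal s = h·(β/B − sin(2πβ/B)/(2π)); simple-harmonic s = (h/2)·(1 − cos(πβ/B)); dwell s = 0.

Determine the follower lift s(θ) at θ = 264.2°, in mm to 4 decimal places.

seg 1 [0°–259.5°] dwell: s stays 0.0000
seg 2 [259.5°–298.6°] uniform, h=27: θ=264.2° here. β=4.7, B=39.1. 27·4.7/39.1 = 3.2455 → s = 3.2455

3.2455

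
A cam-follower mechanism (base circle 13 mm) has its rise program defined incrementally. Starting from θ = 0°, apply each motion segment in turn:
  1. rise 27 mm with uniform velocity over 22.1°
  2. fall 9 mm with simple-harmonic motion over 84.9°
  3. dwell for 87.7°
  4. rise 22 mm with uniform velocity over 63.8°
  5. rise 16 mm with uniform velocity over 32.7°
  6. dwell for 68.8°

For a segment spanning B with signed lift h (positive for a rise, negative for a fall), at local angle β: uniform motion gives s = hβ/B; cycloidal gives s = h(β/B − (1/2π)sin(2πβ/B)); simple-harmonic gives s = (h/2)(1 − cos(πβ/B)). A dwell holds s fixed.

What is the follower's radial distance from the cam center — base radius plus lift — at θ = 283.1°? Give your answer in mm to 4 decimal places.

seg 1 [0°–22.1°] uniform, h=27: full span → s += 27 → s = 27.0000
seg 2 [22.1°–107°] simple-harmonic, h=-9: full span → s += -9 → s = 18.0000
seg 3 [107°–194.7°] dwell: s stays 18.0000
seg 4 [194.7°–258.5°] uniform, h=22: full span → s += 22 → s = 40.0000
seg 5 [258.5°–291.2°] uniform, h=16: θ=283.1° here. β=24.6, B=32.7. 16·24.6/32.7 = 12.0367 → s = 52.0367
radial distance = base radius + s = 13 + 52.0367 = 65.0367

65.0367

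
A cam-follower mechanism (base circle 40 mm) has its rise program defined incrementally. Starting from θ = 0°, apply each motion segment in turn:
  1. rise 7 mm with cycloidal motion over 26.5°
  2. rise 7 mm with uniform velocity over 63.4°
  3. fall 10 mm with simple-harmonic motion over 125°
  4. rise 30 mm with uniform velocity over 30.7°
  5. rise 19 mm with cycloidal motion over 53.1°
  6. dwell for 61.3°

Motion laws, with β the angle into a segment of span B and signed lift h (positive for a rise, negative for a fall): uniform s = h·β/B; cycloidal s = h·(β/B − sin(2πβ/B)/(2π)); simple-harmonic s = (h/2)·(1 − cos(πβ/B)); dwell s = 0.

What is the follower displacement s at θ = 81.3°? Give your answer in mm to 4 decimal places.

seg 1 [0°–26.5°] cycloidal, h=7: full span → s += 7 → s = 7.0000
seg 2 [26.5°–89.9°] uniform, h=7: θ=81.3° here. β=54.8, B=63.4. 7·54.8/63.4 = 6.0505 → s = 13.0505

13.0505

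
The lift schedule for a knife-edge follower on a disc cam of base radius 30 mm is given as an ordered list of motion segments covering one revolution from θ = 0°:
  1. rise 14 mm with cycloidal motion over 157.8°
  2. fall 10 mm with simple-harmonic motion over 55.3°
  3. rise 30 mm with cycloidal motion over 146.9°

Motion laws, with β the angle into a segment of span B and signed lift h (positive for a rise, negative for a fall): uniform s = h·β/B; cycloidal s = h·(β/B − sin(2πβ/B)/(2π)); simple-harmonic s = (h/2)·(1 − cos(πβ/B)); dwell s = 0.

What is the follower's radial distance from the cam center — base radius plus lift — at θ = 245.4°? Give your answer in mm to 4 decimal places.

seg 1 [0°–157.8°] cycloidal, h=14: full span → s += 14 → s = 14.0000
seg 2 [157.8°–213.1°] simple-harmonic, h=-10: full span → s += -10 → s = 4.0000
seg 3 [213.1°–360°] cycloidal, h=30: θ=245.4° here. β=32.3, B=146.9. 30·(0.2199 − sin(2π·0.2199)/(2π)) = 1.9069 → s = 5.9069
radial distance = base radius + s = 30 + 5.9069 = 35.9069

35.9069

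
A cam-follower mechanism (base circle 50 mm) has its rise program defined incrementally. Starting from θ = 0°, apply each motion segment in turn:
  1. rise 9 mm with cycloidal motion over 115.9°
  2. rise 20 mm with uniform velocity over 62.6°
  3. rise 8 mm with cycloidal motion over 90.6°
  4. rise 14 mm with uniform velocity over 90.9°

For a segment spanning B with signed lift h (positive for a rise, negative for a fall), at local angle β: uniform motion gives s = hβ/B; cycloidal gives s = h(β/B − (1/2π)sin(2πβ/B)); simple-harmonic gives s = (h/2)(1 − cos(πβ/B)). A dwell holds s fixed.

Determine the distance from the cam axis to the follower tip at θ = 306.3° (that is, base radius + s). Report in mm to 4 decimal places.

seg 1 [0°–115.9°] cycloidal, h=9: full span → s += 9 → s = 9.0000
seg 2 [115.9°–178.5°] uniform, h=20: full span → s += 20 → s = 29.0000
seg 3 [178.5°–269.1°] cycloidal, h=8: full span → s += 8 → s = 37.0000
seg 4 [269.1°–360°] uniform, h=14: θ=306.3° here. β=37.2, B=90.9. 14·37.2/90.9 = 5.7294 → s = 42.7294
radial distance = base radius + s = 50 + 42.7294 = 92.7294

92.7294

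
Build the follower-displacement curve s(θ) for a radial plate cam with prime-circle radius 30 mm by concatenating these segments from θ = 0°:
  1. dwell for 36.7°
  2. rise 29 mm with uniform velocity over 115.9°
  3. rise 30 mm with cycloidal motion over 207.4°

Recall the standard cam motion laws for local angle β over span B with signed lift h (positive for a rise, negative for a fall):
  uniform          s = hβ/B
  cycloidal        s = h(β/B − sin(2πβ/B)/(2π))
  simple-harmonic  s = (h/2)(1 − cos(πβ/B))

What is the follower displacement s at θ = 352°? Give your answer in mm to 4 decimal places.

seg 1 [0°–36.7°] dwell: s stays 0.0000
seg 2 [36.7°–152.6°] uniform, h=29: full span → s += 29 → s = 29.0000
seg 3 [152.6°–360°] cycloidal, h=30: θ=352° here. β=199.4, B=207.4. 30·(0.9614 − sin(2π·0.9614)/(2π)) = 29.9887 → s = 58.9887

58.9887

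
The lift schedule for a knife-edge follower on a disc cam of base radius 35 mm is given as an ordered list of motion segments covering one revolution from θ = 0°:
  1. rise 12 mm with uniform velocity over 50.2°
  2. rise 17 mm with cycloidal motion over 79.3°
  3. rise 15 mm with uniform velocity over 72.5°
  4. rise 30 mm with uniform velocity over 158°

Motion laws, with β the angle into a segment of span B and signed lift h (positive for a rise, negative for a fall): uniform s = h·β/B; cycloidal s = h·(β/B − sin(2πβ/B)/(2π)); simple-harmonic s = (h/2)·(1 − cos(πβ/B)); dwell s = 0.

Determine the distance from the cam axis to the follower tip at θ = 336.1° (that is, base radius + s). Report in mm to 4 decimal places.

seg 1 [0°–50.2°] uniform, h=12: full span → s += 12 → s = 12.0000
seg 2 [50.2°–129.5°] cycloidal, h=17: full span → s += 17 → s = 29.0000
seg 3 [129.5°–202°] uniform, h=15: full span → s += 15 → s = 44.0000
seg 4 [202°–360°] uniform, h=30: θ=336.1° here. β=134.1, B=158. 30·134.1/158 = 25.4620 → s = 69.4620
radial distance = base radius + s = 35 + 69.4620 = 104.4620

104.4620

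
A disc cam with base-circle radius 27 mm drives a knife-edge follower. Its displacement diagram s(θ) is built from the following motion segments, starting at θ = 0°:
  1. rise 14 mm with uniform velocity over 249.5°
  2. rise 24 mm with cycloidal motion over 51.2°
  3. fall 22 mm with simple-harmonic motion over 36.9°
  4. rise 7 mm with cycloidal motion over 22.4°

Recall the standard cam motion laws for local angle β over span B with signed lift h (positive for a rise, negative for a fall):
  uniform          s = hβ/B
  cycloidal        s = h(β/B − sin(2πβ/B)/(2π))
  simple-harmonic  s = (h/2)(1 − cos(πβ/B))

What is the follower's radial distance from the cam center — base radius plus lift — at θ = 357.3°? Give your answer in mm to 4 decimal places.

seg 1 [0°–249.5°] uniform, h=14: full span → s += 14 → s = 14.0000
seg 2 [249.5°–300.7°] cycloidal, h=24: full span → s += 24 → s = 38.0000
seg 3 [300.7°–337.6°] simple-harmonic, h=-22: full span → s += -22 → s = 16.0000
seg 4 [337.6°–360°] cycloidal, h=7: θ=357.3° here. β=19.7, B=22.4. 7·(0.8795 − sin(2π·0.8795)/(2π)) = 6.9216 → s = 22.9216
radial distance = base radius + s = 27 + 22.9216 = 49.9216

49.9216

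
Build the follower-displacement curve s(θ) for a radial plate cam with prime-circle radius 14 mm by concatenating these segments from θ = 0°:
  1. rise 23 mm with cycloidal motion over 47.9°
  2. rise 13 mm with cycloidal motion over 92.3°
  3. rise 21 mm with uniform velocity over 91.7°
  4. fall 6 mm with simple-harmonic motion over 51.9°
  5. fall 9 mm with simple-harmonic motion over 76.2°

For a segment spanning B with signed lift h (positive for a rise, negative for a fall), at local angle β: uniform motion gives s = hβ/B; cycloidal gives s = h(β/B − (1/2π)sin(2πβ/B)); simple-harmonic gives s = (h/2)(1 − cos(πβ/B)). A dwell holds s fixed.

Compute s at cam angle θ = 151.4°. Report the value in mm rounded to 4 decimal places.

seg 1 [0°–47.9°] cycloidal, h=23: full span → s += 23 → s = 23.0000
seg 2 [47.9°–140.2°] cycloidal, h=13: full span → s += 13 → s = 36.0000
seg 3 [140.2°–231.9°] uniform, h=21: θ=151.4° here. β=11.2, B=91.7. 21·11.2/91.7 = 2.5649 → s = 38.5649

38.5649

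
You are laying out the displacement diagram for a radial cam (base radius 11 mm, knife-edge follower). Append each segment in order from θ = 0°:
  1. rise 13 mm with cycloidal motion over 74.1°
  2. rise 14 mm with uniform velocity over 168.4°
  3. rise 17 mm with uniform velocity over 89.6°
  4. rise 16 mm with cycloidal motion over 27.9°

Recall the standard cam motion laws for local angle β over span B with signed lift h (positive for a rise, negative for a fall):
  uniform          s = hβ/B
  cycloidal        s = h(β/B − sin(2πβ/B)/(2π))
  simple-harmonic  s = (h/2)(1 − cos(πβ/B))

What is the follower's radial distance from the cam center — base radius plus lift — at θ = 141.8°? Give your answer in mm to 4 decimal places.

seg 1 [0°–74.1°] cycloidal, h=13: full span → s += 13 → s = 13.0000
seg 2 [74.1°–242.5°] uniform, h=14: θ=141.8° here. β=67.7, B=168.4. 14·67.7/168.4 = 5.6283 → s = 18.6283
radial distance = base radius + s = 11 + 18.6283 = 29.6283

29.6283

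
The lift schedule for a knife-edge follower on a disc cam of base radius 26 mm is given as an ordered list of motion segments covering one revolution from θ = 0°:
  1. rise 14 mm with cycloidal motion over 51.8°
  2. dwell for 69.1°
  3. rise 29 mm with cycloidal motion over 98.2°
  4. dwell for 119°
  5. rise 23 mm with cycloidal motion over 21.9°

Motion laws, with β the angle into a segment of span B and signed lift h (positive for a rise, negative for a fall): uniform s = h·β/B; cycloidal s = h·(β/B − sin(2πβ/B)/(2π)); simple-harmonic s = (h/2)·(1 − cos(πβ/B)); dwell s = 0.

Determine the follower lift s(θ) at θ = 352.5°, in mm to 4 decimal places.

seg 1 [0°–51.8°] cycloidal, h=14: full span → s += 14 → s = 14.0000
seg 2 [51.8°–120.9°] dwell: s stays 14.0000
seg 3 [120.9°–219.1°] cycloidal, h=29: full span → s += 29 → s = 43.0000
seg 4 [219.1°–338.1°] dwell: s stays 43.0000
seg 5 [338.1°–360°] cycloidal, h=23: θ=352.5° here. β=14.4, B=21.9. 23·(0.6575 − sin(2π·0.6575)/(2π)) = 18.1832 → s = 61.1832

61.1832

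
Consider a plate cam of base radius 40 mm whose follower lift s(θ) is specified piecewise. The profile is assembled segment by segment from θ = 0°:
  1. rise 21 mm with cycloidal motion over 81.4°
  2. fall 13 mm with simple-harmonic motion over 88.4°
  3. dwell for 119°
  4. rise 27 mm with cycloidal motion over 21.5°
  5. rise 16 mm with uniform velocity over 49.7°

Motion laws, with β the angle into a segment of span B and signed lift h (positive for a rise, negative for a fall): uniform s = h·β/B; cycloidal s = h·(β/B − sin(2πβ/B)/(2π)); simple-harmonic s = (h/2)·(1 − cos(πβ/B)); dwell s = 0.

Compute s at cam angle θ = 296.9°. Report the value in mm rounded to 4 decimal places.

seg 1 [0°–81.4°] cycloidal, h=21: full span → s += 21 → s = 21.0000
seg 2 [81.4°–169.8°] simple-harmonic, h=-13: full span → s += -13 → s = 8.0000
seg 3 [169.8°–288.8°] dwell: s stays 8.0000
seg 4 [288.8°–310.3°] cycloidal, h=27: θ=296.9° here. β=8.1, B=21.5. 27·(0.3767 − sin(2π·0.3767)/(2π)) = 7.1670 → s = 15.1670

15.1670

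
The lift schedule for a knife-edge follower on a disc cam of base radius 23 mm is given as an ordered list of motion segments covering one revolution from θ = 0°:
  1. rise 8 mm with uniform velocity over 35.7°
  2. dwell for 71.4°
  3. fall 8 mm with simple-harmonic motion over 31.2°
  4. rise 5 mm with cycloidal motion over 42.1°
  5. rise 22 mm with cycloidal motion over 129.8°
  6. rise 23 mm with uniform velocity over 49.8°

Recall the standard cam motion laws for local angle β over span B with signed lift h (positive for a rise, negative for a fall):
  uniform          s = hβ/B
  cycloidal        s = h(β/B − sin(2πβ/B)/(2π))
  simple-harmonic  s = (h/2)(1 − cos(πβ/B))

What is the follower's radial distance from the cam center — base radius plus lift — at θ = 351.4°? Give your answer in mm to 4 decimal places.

seg 1 [0°–35.7°] uniform, h=8: full span → s += 8 → s = 8.0000
seg 2 [35.7°–107.1°] dwell: s stays 8.0000
seg 3 [107.1°–138.3°] simple-harmonic, h=-8: full span → s += -8 → s = 0.0000
seg 4 [138.3°–180.4°] cycloidal, h=5: full span → s += 5 → s = 5.0000
seg 5 [180.4°–310.2°] cycloidal, h=22: full span → s += 22 → s = 27.0000
seg 6 [310.2°–360°] uniform, h=23: θ=351.4° here. β=41.2, B=49.8. 23·41.2/49.8 = 19.0281 → s = 46.0281
radial distance = base radius + s = 23 + 46.0281 = 69.0281

69.0281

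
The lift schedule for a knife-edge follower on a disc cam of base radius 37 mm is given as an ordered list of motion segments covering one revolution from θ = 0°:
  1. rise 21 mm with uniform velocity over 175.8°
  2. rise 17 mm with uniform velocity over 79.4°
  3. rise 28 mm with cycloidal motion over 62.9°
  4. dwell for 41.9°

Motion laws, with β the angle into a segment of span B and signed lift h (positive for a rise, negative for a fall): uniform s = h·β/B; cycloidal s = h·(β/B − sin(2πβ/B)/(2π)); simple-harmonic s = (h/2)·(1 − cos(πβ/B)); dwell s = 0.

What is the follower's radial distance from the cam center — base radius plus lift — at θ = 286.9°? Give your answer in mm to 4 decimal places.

seg 1 [0°–175.8°] uniform, h=21: full span → s += 21 → s = 21.0000
seg 2 [175.8°–255.2°] uniform, h=17: full span → s += 17 → s = 38.0000
seg 3 [255.2°–318.1°] cycloidal, h=28: θ=286.9° here. β=31.7, B=62.9. 28·(0.5040 − sin(2π·0.5040)/(2π)) = 14.2226 → s = 52.2226
radial distance = base radius + s = 37 + 52.2226 = 89.2226

89.2226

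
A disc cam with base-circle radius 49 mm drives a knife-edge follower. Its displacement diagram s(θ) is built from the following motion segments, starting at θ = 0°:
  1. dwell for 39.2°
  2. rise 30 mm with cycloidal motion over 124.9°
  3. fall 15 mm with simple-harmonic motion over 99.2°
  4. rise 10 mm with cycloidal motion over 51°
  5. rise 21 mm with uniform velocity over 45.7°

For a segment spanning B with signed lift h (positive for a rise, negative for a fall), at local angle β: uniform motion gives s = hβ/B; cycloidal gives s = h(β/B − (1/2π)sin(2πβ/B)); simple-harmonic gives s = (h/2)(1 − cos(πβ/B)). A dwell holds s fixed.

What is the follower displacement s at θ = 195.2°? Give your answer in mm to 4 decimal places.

seg 1 [0°–39.2°] dwell: s stays 0.0000
seg 2 [39.2°–164.1°] cycloidal, h=30: full span → s += 30 → s = 30.0000
seg 3 [164.1°–263.3°] simple-harmonic, h=-15: θ=195.2° here. β=31.1, B=99.2. -15/2·(1 − cos(π·0.3135)) = -3.3530 → s = 26.6470

26.6470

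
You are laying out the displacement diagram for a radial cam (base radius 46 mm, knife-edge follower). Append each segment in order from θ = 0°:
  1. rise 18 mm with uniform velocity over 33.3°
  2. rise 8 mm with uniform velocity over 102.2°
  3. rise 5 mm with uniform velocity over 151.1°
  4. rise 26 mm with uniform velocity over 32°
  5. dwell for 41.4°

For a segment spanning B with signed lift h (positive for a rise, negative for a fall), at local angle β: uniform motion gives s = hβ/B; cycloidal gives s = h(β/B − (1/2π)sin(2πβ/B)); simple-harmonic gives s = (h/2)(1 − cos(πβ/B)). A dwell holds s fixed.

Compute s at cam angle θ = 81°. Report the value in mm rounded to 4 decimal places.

seg 1 [0°–33.3°] uniform, h=18: full span → s += 18 → s = 18.0000
seg 2 [33.3°–135.5°] uniform, h=8: θ=81° here. β=47.7, B=102.2. 8·47.7/102.2 = 3.7339 → s = 21.7339

21.7339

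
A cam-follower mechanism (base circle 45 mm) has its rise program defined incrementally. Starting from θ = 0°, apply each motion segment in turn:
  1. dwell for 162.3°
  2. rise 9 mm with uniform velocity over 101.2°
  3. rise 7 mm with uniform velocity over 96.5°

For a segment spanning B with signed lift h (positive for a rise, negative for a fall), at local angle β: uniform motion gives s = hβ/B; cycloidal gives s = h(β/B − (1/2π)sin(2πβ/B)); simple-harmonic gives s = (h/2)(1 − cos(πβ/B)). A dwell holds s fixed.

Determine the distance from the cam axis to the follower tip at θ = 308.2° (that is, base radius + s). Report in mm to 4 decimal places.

seg 1 [0°–162.3°] dwell: s stays 0.0000
seg 2 [162.3°–263.5°] uniform, h=9: full span → s += 9 → s = 9.0000
seg 3 [263.5°–360°] uniform, h=7: θ=308.2° here. β=44.7, B=96.5. 7·44.7/96.5 = 3.2425 → s = 12.2425
radial distance = base radius + s = 45 + 12.2425 = 57.2425

57.2425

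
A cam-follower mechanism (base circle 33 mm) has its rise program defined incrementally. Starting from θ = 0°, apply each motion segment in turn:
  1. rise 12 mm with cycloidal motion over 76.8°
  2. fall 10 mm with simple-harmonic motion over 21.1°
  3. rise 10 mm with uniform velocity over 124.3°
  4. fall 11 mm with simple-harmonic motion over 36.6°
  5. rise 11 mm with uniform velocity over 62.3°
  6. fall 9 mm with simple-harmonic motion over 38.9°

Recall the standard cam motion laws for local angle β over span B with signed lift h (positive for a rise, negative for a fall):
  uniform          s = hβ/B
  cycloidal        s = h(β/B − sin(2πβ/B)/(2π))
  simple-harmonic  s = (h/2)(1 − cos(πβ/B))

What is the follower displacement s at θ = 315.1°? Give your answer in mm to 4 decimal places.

seg 1 [0°–76.8°] cycloidal, h=12: full span → s += 12 → s = 12.0000
seg 2 [76.8°–97.9°] simple-harmonic, h=-10: full span → s += -10 → s = 2.0000
seg 3 [97.9°–222.2°] uniform, h=10: full span → s += 10 → s = 12.0000
seg 4 [222.2°–258.8°] simple-harmonic, h=-11: full span → s += -11 → s = 1.0000
seg 5 [258.8°–321.1°] uniform, h=11: θ=315.1° here. β=56.3, B=62.3. 11·56.3/62.3 = 9.9406 → s = 10.9406

10.9406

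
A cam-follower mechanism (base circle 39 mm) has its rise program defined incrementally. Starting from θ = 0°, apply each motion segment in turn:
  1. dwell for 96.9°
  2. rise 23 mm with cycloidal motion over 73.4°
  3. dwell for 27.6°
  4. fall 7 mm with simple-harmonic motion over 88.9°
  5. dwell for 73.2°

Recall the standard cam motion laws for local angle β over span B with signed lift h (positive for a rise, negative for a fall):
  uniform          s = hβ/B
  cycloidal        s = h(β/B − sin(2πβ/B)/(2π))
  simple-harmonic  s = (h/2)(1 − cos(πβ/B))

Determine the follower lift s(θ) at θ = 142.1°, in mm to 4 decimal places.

seg 1 [0°–96.9°] dwell: s stays 0.0000
seg 2 [96.9°–170.3°] cycloidal, h=23: θ=142.1° here. β=45.2, B=73.4. 23·(0.6158 − sin(2π·0.6158)/(2π)) = 16.5981 → s = 16.5981

16.5981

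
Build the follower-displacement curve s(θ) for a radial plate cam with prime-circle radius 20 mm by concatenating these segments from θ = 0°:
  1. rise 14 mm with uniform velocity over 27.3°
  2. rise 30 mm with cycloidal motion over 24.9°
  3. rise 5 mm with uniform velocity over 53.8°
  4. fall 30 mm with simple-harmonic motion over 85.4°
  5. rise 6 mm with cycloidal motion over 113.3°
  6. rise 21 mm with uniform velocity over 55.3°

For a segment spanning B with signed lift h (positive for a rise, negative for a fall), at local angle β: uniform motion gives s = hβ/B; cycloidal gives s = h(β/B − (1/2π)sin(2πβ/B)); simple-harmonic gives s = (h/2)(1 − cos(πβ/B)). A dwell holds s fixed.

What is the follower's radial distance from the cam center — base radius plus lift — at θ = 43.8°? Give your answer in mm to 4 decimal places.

seg 1 [0°–27.3°] uniform, h=14: full span → s += 14 → s = 14.0000
seg 2 [27.3°–52.2°] cycloidal, h=30: θ=43.8° here. β=16.5, B=24.9. 30·(0.6627 − sin(2π·0.6627)/(2π)) = 23.9529 → s = 37.9529
radial distance = base radius + s = 20 + 37.9529 = 57.9529

57.9529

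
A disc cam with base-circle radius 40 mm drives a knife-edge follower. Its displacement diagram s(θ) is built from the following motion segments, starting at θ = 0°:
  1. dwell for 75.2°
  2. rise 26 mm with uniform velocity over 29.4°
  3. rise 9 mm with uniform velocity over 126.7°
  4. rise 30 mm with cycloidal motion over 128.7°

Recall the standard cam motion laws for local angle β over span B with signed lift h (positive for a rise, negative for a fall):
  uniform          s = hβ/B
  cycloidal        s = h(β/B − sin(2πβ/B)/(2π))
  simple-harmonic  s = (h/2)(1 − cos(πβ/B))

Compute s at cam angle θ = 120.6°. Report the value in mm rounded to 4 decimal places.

seg 1 [0°–75.2°] dwell: s stays 0.0000
seg 2 [75.2°–104.6°] uniform, h=26: full span → s += 26 → s = 26.0000
seg 3 [104.6°–231.3°] uniform, h=9: θ=120.6° here. β=16, B=126.7. 9·16/126.7 = 1.1365 → s = 27.1365

27.1365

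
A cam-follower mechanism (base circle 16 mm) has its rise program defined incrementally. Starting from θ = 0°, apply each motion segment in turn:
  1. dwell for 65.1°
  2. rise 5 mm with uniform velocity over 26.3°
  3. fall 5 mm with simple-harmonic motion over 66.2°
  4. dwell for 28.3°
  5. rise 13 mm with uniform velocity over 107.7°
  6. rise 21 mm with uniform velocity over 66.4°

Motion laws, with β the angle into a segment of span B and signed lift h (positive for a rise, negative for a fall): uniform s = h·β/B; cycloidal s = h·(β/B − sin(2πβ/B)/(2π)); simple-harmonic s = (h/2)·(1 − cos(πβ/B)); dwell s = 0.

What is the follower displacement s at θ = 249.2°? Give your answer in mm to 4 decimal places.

seg 1 [0°–65.1°] dwell: s stays 0.0000
seg 2 [65.1°–91.4°] uniform, h=5: full span → s += 5 → s = 5.0000
seg 3 [91.4°–157.6°] simple-harmonic, h=-5: full span → s += -5 → s = 0.0000
seg 4 [157.6°–185.9°] dwell: s stays 0.0000
seg 5 [185.9°–293.6°] uniform, h=13: θ=249.2° here. β=63.3, B=107.7. 13·63.3/107.7 = 7.6407 → s = 7.6407

7.6407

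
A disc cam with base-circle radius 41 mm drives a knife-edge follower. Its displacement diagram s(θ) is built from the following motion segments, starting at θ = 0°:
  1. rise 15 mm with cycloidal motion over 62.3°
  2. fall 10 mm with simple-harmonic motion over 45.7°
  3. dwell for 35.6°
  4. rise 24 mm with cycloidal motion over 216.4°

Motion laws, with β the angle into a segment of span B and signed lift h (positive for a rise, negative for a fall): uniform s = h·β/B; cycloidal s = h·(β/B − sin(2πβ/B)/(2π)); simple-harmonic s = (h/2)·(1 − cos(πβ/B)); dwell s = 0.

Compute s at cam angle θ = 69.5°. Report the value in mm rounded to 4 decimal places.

seg 1 [0°–62.3°] cycloidal, h=15: full span → s += 15 → s = 15.0000
seg 2 [62.3°–108°] simple-harmonic, h=-10: θ=69.5° here. β=7.2, B=45.7. -10/2·(1 − cos(π·0.1575)) = -0.6001 → s = 14.3999

14.3999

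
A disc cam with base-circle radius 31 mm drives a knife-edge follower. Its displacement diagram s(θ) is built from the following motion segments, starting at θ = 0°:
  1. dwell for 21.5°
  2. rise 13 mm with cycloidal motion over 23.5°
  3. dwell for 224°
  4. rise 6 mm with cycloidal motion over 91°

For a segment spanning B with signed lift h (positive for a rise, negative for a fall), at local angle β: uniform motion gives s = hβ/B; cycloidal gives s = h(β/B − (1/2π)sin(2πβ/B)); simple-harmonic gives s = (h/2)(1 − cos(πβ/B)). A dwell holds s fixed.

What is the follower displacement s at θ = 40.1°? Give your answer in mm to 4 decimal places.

seg 1 [0°–21.5°] dwell: s stays 0.0000
seg 2 [21.5°–45°] cycloidal, h=13: θ=40.1° here. β=18.6, B=23.5. 13·(0.7915 − sin(2π·0.7915)/(2π)) = 12.2885 → s = 12.2885

12.2885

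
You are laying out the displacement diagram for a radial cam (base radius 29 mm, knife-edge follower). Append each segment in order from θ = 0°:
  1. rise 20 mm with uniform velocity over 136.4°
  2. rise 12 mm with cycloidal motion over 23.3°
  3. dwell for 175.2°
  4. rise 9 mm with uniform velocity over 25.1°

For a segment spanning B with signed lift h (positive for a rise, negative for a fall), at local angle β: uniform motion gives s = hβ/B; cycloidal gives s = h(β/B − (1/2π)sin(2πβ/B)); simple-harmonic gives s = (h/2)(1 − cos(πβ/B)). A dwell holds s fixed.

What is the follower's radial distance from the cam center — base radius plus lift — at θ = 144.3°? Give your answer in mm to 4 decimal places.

seg 1 [0°–136.4°] uniform, h=20: full span → s += 20 → s = 20.0000
seg 2 [136.4°–159.7°] cycloidal, h=12: θ=144.3° here. β=7.9, B=23.3. 12·(0.3391 − sin(2π·0.3391)/(2π)) = 2.4501 → s = 22.4501
radial distance = base radius + s = 29 + 22.4501 = 51.4501

51.4501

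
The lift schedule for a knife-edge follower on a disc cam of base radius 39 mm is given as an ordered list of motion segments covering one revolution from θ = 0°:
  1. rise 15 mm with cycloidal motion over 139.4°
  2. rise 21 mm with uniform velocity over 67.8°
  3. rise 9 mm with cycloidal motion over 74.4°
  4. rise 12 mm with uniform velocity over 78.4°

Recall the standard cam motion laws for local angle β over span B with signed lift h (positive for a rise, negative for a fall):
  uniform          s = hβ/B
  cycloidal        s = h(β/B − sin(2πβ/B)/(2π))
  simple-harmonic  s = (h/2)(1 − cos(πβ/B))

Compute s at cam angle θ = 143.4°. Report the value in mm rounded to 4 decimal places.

seg 1 [0°–139.4°] cycloidal, h=15: full span → s += 15 → s = 15.0000
seg 2 [139.4°–207.2°] uniform, h=21: θ=143.4° here. β=4, B=67.8. 21·4/67.8 = 1.2389 → s = 16.2389

16.2389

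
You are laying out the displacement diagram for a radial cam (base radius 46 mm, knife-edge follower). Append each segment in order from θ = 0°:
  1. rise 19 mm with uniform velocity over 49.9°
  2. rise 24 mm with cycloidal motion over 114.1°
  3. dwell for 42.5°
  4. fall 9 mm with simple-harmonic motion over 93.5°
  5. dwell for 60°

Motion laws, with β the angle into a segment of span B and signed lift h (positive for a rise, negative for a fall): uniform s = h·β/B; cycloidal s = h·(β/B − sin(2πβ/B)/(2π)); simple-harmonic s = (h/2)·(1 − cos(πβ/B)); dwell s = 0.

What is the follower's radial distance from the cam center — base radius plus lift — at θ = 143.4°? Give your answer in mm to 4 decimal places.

seg 1 [0°–49.9°] uniform, h=19: full span → s += 19 → s = 19.0000
seg 2 [49.9°–164°] cycloidal, h=24: θ=143.4° here. β=93.5, B=114.1. 24·(0.8195 − sin(2π·0.8195)/(2π)) = 23.1287 → s = 42.1287
radial distance = base radius + s = 46 + 42.1287 = 88.1287

88.1287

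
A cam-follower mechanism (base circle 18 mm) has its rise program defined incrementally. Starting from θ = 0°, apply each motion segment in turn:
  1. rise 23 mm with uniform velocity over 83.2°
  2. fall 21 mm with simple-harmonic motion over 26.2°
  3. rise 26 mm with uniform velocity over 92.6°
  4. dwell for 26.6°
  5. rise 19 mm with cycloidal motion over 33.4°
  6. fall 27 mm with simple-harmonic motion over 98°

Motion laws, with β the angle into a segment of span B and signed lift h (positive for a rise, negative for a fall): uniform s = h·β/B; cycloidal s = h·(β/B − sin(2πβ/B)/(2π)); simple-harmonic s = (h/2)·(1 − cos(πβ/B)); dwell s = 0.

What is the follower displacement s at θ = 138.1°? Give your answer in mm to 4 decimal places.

seg 1 [0°–83.2°] uniform, h=23: full span → s += 23 → s = 23.0000
seg 2 [83.2°–109.4°] simple-harmonic, h=-21: full span → s += -21 → s = 2.0000
seg 3 [109.4°–202°] uniform, h=26: θ=138.1° here. β=28.7, B=92.6. 26·28.7/92.6 = 8.0583 → s = 10.0583

10.0583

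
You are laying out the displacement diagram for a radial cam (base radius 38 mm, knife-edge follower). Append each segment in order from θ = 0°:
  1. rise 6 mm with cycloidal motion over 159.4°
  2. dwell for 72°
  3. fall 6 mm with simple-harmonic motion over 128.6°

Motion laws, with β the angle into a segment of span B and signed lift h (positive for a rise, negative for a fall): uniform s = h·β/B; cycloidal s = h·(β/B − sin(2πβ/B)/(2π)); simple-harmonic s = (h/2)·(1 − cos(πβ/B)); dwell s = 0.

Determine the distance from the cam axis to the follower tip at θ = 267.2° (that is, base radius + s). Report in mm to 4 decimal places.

seg 1 [0°–159.4°] cycloidal, h=6: full span → s += 6 → s = 6.0000
seg 2 [159.4°–231.4°] dwell: s stays 6.0000
seg 3 [231.4°–360°] simple-harmonic, h=-6: θ=267.2° here. β=35.8, B=128.6. -6/2·(1 − cos(π·0.2784)) = -1.0760 → s = 4.9240
radial distance = base radius + s = 38 + 4.9240 = 42.9240

42.9240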